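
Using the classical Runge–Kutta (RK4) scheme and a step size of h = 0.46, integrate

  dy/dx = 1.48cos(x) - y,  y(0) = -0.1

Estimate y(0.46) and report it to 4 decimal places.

0.4610

RK4: k1 = f(x_n, y_n); k2 = f(x_n + h/2, y_n + (h/2)·k1); k3 = f(x_n + h/2, y_n + (h/2)·k2); k4 = f(x_n + h, y_n + h·k3); y_{n+1} = y_n + (h/6)·(k1 + 2k2 + 2k3 + k4).
x=0.000000, y=-0.100000:
  k1 = f(0.000000, -0.100000) = 1.580000
  k2 = f(0.230000, 0.263400) = 1.177626
  k3 = f(0.230000, 0.170854) = 1.270172
  k4 = f(0.460000, 0.484279) = 0.841878
  y ← -0.100000 + (0.46/6)·(k1 + 2k2 + 2k3 + k4) = 0.461006
y(0.46) ≈ 0.4610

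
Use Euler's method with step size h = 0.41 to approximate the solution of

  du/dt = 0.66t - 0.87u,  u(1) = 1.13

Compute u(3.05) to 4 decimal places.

1.5788

Euler: u_{n+1} = u_n + h·f(t_n, u_n).
t=1.000000, u=1.130000: f=-0.323100 → u ← 1.130000 + 0.41·(-0.323100) = 0.997529
t=1.410000, u=0.997529: f=0.062750 → u ← 0.997529 + 0.41·0.062750 = 1.023256
t=1.820000, u=1.023256: f=0.310967 → u ← 1.023256 + 0.41·0.310967 = 1.150753
t=2.230000, u=1.150753: f=0.470645 → u ← 1.150753 + 0.41·0.470645 = 1.343717
t=2.640000, u=1.343717: f=0.573366 → u ← 1.343717 + 0.41·0.573366 = 1.578797
u(3.05) ≈ 1.5788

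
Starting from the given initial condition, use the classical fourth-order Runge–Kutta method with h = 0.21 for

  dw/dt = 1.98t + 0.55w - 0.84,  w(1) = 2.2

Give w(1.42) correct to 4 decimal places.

RK4: k1 = f(t_n, w_n); k2 = f(t_n + h/2, w_n + (h/2)·k1); k3 = f(t_n + h/2, w_n + (h/2)·k2); k4 = f(t_n + h, w_n + h·k3); w_{n+1} = w_n + (h/6)·(k1 + 2k2 + 2k3 + k4).
t=1.000000, w=2.200000:
  k1 = f(1.000000, 2.200000) = 2.350000
  k2 = f(1.105000, 2.446750) = 2.693613
  k3 = f(1.105000, 2.482829) = 2.713456
  k4 = f(1.210000, 2.769826) = 3.079204
  w ← 2.200000 + (0.21/6)·(k1 + 2k2 + 2k3 + k4) = 2.768517
t=1.210000, w=2.768517:
  k1 = f(1.210000, 2.768517) = 3.078484
  k2 = f(1.315000, 3.091758) = 3.464167
  k3 = f(1.315000, 3.132254) = 3.486440
  k4 = f(1.420000, 3.500669) = 3.896968
  w ← 2.768517 + (0.21/6)·(k1 + 2k2 + 2k3 + k4) = 3.499200
w(1.42) ≈ 3.4992

3.4992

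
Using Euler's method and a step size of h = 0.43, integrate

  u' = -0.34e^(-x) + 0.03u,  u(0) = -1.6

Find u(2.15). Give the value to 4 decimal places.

Euler: u_{n+1} = u_n + h·f(x_n, u_n).
x=0.000000, u=-1.600000: f=-0.388000 → u ← -1.600000 + 0.43·(-0.388000) = -1.766840
x=0.430000, u=-1.766840: f=-0.274178 → u ← -1.766840 + 0.43·(-0.274178) = -1.884737
x=0.860000, u=-1.884737: f=-0.200417 → u ← -1.884737 + 0.43·(-0.200417) = -1.970916
x=1.290000, u=-1.970916: f=-0.152720 → u ← -1.970916 + 0.43·(-0.152720) = -2.036585
x=1.720000, u=-2.036585: f=-0.121980 → u ← -2.036585 + 0.43·(-0.121980) = -2.089037
u(2.15) ≈ -2.0890

-2.0890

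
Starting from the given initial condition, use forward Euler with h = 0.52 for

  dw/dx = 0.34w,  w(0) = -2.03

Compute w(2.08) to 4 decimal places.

Euler: w_{n+1} = w_n + h·f(x_n, w_n).
x=0.000000, w=-2.030000: f=-0.690200 → w ← -2.030000 + 0.52·(-0.690200) = -2.388904
x=0.520000, w=-2.388904: f=-0.812227 → w ← -2.388904 + 0.52·(-0.812227) = -2.811262
x=1.040000, w=-2.811262: f=-0.955829 → w ← -2.811262 + 0.52·(-0.955829) = -3.308293
x=1.560000, w=-3.308293: f=-1.124820 → w ← -3.308293 + 0.52·(-1.124820) = -3.893200
w(2.08) ≈ -3.8932

-3.8932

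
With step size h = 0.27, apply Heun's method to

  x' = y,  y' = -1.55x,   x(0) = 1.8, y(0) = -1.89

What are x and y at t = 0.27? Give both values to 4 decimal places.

1.1880, -2.5365

Heun on (x,y): k1 = f(t_n, state_n); k2 = f(t_n + h, state_n + h·k1); state_{n+1} = state_n + (h/2)·(k1 + k2).
0.000000: (1.800000, -1.890000)
  k1 = (-1.890000, -2.790000)
  predictor → (1.289700, -2.643300)
  k2 = (-2.643300, -1.999035)
  → (1.188004, -2.536520)
(x(0.27), y(0.27)) ≈ (1.1880, -2.5365)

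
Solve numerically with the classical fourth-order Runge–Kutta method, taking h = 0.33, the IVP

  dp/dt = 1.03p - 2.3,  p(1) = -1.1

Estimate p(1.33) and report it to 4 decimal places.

-2.4491

RK4: k1 = f(t_n, p_n); k2 = f(t_n + h/2, p_n + (h/2)·k1); k3 = f(t_n + h/2, p_n + (h/2)·k2); k4 = f(t_n + h, p_n + h·k3); p_{n+1} = p_n + (h/6)·(k1 + 2k2 + 2k3 + k4).
t=1.000000, p=-1.100000:
  k1 = f(1.000000, -1.100000) = -3.433000
  k2 = f(1.165000, -1.666445) = -4.016438
  k3 = f(1.165000, -1.762712) = -4.115594
  k4 = f(1.330000, -2.458146) = -4.831890
  p ← -1.100000 + (0.33/6)·(k1 + 2k2 + 2k3 + k4) = -2.449092
p(1.33) ≈ -2.4491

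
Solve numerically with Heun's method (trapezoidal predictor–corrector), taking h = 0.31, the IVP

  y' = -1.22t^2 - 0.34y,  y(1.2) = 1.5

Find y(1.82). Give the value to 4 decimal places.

-0.4041

Heun: k1 = f(t_n, y_n); k2 = f(t_n + h, y_n + h·k1); y_{n+1} = y_n + (h/2)·(k1 + k2).
t=1.200000, y=1.500000:
  k1 = f(1.200000, 1.500000) = -2.266800
  k2 = f(1.510000, 0.797292) = -3.052801
  y ← 1.500000 + (0.31/2)·(-2.266800 + (-3.052801)) = 0.675462
t=1.510000, y=0.675462:
  k1 = f(1.510000, 0.675462) = -3.011379
  k2 = f(1.820000, -0.258066) = -3.953386
  y ← 0.675462 + (0.31/2)·(-3.011379 + (-3.953386)) = -0.404077
y(1.82) ≈ -0.4041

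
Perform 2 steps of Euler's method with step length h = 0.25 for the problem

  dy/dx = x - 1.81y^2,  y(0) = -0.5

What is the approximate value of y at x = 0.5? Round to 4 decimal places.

Euler: y_{n+1} = y_n + h·f(x_n, y_n).
x=0.000000, y=-0.500000: f=-0.452500 → y ← -0.500000 + 0.25·(-0.452500) = -0.613125
x=0.250000, y=-0.613125: f=-0.430419 → y ← -0.613125 + 0.25·(-0.430419) = -0.720730
y(0.5) ≈ -0.7207

-0.7207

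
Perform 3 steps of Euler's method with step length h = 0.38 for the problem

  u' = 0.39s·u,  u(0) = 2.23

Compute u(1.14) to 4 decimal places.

2.6209

Euler: u_{n+1} = u_n + h·f(s_n, u_n).
s=0.000000, u=2.230000: f=0.000000 → u ← 2.230000 + 0.38·0.000000 = 2.230000
s=0.380000, u=2.230000: f=0.330486 → u ← 2.230000 + 0.38·0.330486 = 2.355585
s=0.760000, u=2.355585: f=0.698195 → u ← 2.355585 + 0.38·0.698195 = 2.620899
u(1.14) ≈ 2.6209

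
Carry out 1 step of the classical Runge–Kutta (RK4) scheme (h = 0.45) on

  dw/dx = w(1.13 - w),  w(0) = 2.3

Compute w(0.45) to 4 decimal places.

1.6272

RK4: k1 = f(x_n, w_n); k2 = f(x_n + h/2, w_n + (h/2)·k1); k3 = f(x_n + h/2, w_n + (h/2)·k2); k4 = f(x_n + h, w_n + h·k3); w_{n+1} = w_n + (h/6)·(k1 + 2k2 + 2k3 + k4).
x=0.000000, w=2.300000:
  k1 = f(0.000000, 2.300000) = -2.691000
  k2 = f(0.225000, 1.694525) = -0.956602
  k3 = f(0.225000, 2.084765) = -1.990459
  k4 = f(0.450000, 1.404293) = -0.385188
  w ← 2.300000 + (0.45/6)·(k1 + 2k2 + 2k3 + k4) = 1.627227
w(0.45) ≈ 1.6272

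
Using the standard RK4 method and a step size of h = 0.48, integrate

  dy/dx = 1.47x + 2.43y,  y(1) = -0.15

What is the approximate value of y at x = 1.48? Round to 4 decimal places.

1.0999

RK4: k1 = f(x_n, y_n); k2 = f(x_n + h/2, y_n + (h/2)·k1); k3 = f(x_n + h/2, y_n + (h/2)·k2); k4 = f(x_n + h, y_n + h·k3); y_{n+1} = y_n + (h/6)·(k1 + 2k2 + 2k3 + k4).
x=1.000000, y=-0.150000:
  k1 = f(1.000000, -0.150000) = 1.105500
  k2 = f(1.240000, 0.115320) = 2.103028
  k3 = f(1.240000, 0.354727) = 2.684786
  k4 = f(1.480000, 1.138697) = 4.942634
  y ← -0.150000 + (0.48/6)·(k1 + 2k2 + 2k3 + k4) = 1.099901
y(1.48) ≈ 1.0999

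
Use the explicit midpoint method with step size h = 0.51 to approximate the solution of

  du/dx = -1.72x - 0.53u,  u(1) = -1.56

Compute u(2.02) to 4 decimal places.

-3.0378

Midpoint: k1 = f(x_n, u_n); k2 = f(x_n + h/2, u_n + (h/2)·k1); u_{n+1} = u_n + h·k2.
x=1.000000, u=-1.560000:
  k1 = f(1.000000, -1.560000) = -0.893200
  k2 = f(1.255000, -1.787766) = -1.211084
  u ← -1.560000 + 0.51·(-1.211084) = -2.177653
x=1.510000, u=-2.177653:
  k1 = f(1.510000, -2.177653) = -1.443044
  k2 = f(1.765000, -2.545629) = -1.686617
  u ← -2.177653 + 0.51·(-1.686617) = -3.037827
u(2.02) ≈ -3.0378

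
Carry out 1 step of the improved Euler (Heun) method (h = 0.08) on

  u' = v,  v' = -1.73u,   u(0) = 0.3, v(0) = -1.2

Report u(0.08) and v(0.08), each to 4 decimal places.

0.2023, -1.2349

Heun on (u,v): k1 = f(s_n, state_n); k2 = f(s_n + h, state_n + h·k1); state_{n+1} = state_n + (h/2)·(k1 + k2).
0.000000: (0.300000, -1.200000)
  k1 = (-1.200000, -0.519000)
  predictor → (0.204000, -1.241520)
  k2 = (-1.241520, -0.352920)
  → (0.202339, -1.234877)
(u(0.08), v(0.08)) ≈ (0.2023, -1.2349)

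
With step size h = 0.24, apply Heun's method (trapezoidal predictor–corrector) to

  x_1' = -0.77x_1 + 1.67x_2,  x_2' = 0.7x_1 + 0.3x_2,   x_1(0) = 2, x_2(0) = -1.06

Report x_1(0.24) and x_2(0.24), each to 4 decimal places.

1.3310, -0.8577

Heun on (x_1,x_2): k1 = f(x_n, state_n); k2 = f(x_n + h, state_n + h·k1); state_{n+1} = state_n + (h/2)·(k1 + k2).
0.000000: (2.000000, -1.060000)
  k1 = (-3.310200, 1.082000)
  predictor → (1.205552, -0.800320)
  k2 = (-2.264809, 0.603790)
  → (1.330999, -0.857705)
(x_1(0.24), x_2(0.24)) ≈ (1.3310, -0.8577)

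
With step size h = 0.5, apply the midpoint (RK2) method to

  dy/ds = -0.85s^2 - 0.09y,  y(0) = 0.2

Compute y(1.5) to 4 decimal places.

-0.7303

Midpoint: k1 = f(s_n, y_n); k2 = f(s_n + h/2, y_n + (h/2)·k1); y_{n+1} = y_n + h·k2.
s=0.000000, y=0.200000:
  k1 = f(0.000000, 0.200000) = -0.018000
  k2 = f(0.250000, 0.195500) = -0.070720
  y ← 0.200000 + 0.5·(-0.070720) = 0.164640
s=0.500000, y=0.164640:
  k1 = f(0.500000, 0.164640) = -0.227318
  k2 = f(0.750000, 0.107811) = -0.487828
  y ← 0.164640 + 0.5·(-0.487828) = -0.079274
s=1.000000, y=-0.079274:
  k1 = f(1.000000, -0.079274) = -0.842865
  k2 = f(1.250000, -0.289990) = -1.302026
  y ← -0.079274 + 0.5·(-1.302026) = -0.730287
y(1.5) ≈ -0.7303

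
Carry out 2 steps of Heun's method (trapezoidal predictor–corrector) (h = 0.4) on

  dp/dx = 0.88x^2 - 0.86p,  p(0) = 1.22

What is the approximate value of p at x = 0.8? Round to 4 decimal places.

Heun: k1 = f(x_n, p_n); k2 = f(x_n + h, p_n + h·k1); p_{n+1} = p_n + (h/2)·(k1 + k2).
x=0.000000, p=1.220000:
  k1 = f(0.000000, 1.220000) = -1.049200
  k2 = f(0.400000, 0.800320) = -0.547475
  p ← 1.220000 + (0.4/2)·(-1.049200 + (-0.547475)) = 0.900665
x=0.400000, p=0.900665:
  k1 = f(0.400000, 0.900665) = -0.633772
  k2 = f(0.800000, 0.647156) = 0.006646
  p ← 0.900665 + (0.4/2)·(-0.633772 + 0.006646) = 0.775240
p(0.8) ≈ 0.7752

0.7752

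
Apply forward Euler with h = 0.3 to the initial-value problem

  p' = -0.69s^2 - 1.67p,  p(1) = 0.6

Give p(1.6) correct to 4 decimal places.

-0.3037

Euler: p_{n+1} = p_n + h·f(s_n, p_n).
s=1.000000, p=0.600000: f=-1.692000 → p ← 0.600000 + 0.3·(-1.692000) = 0.092400
s=1.300000, p=0.092400: f=-1.320408 → p ← 0.092400 + 0.3·(-1.320408) = -0.303722
p(1.6) ≈ -0.3037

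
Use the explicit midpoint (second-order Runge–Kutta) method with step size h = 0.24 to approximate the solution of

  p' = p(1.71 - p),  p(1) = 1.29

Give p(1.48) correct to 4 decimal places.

1.4940

Midpoint: k1 = f(t_n, p_n); k2 = f(t_n + h/2, p_n + (h/2)·k1); p_{n+1} = p_n + h·k2.
t=1.000000, p=1.290000:
  k1 = f(1.000000, 1.290000) = 0.541800
  k2 = f(1.120000, 1.355016) = 0.481009
  p ← 1.290000 + 0.24·0.481009 = 1.405442
t=1.240000, p=1.405442:
  k1 = f(1.240000, 1.405442) = 0.428038
  k2 = f(1.360000, 1.456807) = 0.368854
  p ← 1.405442 + 0.24·0.368854 = 1.493967
p(1.48) ≈ 1.4940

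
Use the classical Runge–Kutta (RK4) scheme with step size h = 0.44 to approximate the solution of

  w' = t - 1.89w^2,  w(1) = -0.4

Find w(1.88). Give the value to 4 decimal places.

0.6650

RK4: k1 = f(t_n, w_n); k2 = f(t_n + h/2, w_n + (h/2)·k1); k3 = f(t_n + h/2, w_n + (h/2)·k2); k4 = f(t_n + h, w_n + h·k3); w_{n+1} = w_n + (h/6)·(k1 + 2k2 + 2k3 + k4).
t=1.000000, w=-0.400000:
  k1 = f(1.000000, -0.400000) = 0.697600
  k2 = f(1.220000, -0.246528) = 1.105133
  k3 = f(1.220000, -0.156871) = 1.173490
  k4 = f(1.440000, 0.116336) = 1.414421
  w ← -0.400000 + (0.44/6)·(k1 + 2k2 + 2k3 + k4) = 0.089080
t=1.440000, w=0.089080:
  k1 = f(1.440000, 0.089080) = 1.425003
  k2 = f(1.660000, 0.402580) = 1.353686
  k3 = f(1.660000, 0.386891) = 1.377097
  k4 = f(1.880000, 0.695002) = 0.967077
  w ← 0.089080 + (0.44/6)·(k1 + 2k2 + 2k3 + k4) = 0.665014
w(1.88) ≈ 0.6650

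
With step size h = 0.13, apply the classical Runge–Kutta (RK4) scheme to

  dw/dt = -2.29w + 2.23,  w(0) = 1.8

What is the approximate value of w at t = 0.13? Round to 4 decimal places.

1.5873

RK4: k1 = f(t_n, w_n); k2 = f(t_n + h/2, w_n + (h/2)·k1); k3 = f(t_n + h/2, w_n + (h/2)·k2); k4 = f(t_n + h, w_n + h·k3); w_{n+1} = w_n + (h/6)·(k1 + 2k2 + 2k3 + k4).
t=0.000000, w=1.800000:
  k1 = f(0.000000, 1.800000) = -1.892000
  k2 = f(0.065000, 1.677020) = -1.610376
  k3 = f(0.065000, 1.695326) = -1.652296
  k4 = f(0.130000, 1.585202) = -1.400112
  w ← 1.800000 + (0.13/6)·(k1 + 2k2 + 2k3 + k4) = 1.587288
w(0.13) ≈ 1.5873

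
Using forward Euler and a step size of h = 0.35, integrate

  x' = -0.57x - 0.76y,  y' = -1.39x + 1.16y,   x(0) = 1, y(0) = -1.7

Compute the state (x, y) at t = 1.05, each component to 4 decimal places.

Euler on (x,y): x_{n+1} = x_n + h·x', y_{n+1} = y_n + h·y'.
0.000000: (1.000000, -1.700000); f=(0.722000, -3.362000) → (1.252700, -2.876700)
0.350000: (1.252700, -2.876700); f=(1.472253, -5.078225) → (1.767989, -4.654079)
0.700000: (1.767989, -4.654079); f=(2.529346, -7.856235) → (2.653260, -7.403761)
(x(1.05), y(1.05)) ≈ (2.6533, -7.4038)

2.6533, -7.4038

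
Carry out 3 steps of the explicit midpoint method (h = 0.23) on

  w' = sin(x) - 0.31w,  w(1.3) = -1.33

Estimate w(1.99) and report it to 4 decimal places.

-0.4665

Midpoint: k1 = f(x_n, w_n); k2 = f(x_n + h/2, w_n + (h/2)·k1); w_{n+1} = w_n + h·k2.
x=1.300000, w=-1.330000:
  k1 = f(1.300000, -1.330000) = 1.375858
  k2 = f(1.415000, -1.171776) = 1.351139
  w ← -1.330000 + 0.23·1.351139 = -1.019238
x=1.530000, w=-1.019238:
  k1 = f(1.530000, -1.019238) = 1.315132
  k2 = f(1.645000, -0.867998) = 1.266328
  w ← -1.019238 + 0.23·1.266328 = -0.727983
x=1.760000, w=-0.727983:
  k1 = f(1.760000, -0.727983) = 1.207829
  k2 = f(1.875000, -0.589082) = 1.136701
  w ← -0.727983 + 0.23·1.136701 = -0.466541
w(1.99) ≈ -0.4665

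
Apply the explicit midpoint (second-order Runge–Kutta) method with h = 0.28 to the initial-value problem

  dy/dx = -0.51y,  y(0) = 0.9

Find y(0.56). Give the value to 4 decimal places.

0.6771

Midpoint: k1 = f(x_n, y_n); k2 = f(x_n + h/2, y_n + (h/2)·k1); y_{n+1} = y_n + h·k2.
x=0.000000, y=0.900000:
  k1 = f(0.000000, 0.900000) = -0.459000
  k2 = f(0.140000, 0.835740) = -0.426227
  y ← 0.900000 + 0.28·(-0.426227) = 0.780656
x=0.280000, y=0.780656:
  k1 = f(0.280000, 0.780656) = -0.398135
  k2 = f(0.420000, 0.724917) = -0.369708
  y ← 0.780656 + 0.28·(-0.369708) = 0.677138
y(0.56) ≈ 0.6771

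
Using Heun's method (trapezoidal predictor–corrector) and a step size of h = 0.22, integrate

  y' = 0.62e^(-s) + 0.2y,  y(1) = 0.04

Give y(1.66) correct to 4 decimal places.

Heun: k1 = f(s_n, y_n); k2 = f(s_n + h, y_n + h·k1); y_{n+1} = y_n + (h/2)·(k1 + k2).
s=1.000000, y=0.040000:
  k1 = f(1.000000, 0.040000) = 0.236085
  k2 = f(1.220000, 0.091939) = 0.201430
  y ← 0.040000 + (0.22/2)·(0.236085 + 0.201430) = 0.088127
s=1.220000, y=0.088127:
  k1 = f(1.220000, 0.088127) = 0.200668
  k2 = f(1.440000, 0.132274) = 0.173350
  y ← 0.088127 + (0.22/2)·(0.200668 + 0.173350) = 0.129269
s=1.440000, y=0.129269:
  k1 = f(1.440000, 0.129269) = 0.172749
  k2 = f(1.660000, 0.167273) = 0.151341
  y ← 0.129269 + (0.22/2)·(0.172749 + 0.151341) = 0.164919
y(1.66) ≈ 0.1649

0.1649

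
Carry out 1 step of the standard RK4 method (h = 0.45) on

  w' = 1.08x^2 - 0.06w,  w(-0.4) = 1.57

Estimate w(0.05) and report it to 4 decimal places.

1.5508

RK4: k1 = f(x_n, w_n); k2 = f(x_n + h/2, w_n + (h/2)·k1); k3 = f(x_n + h/2, w_n + (h/2)·k2); k4 = f(x_n + h, w_n + h·k3); w_{n+1} = w_n + (h/6)·(k1 + 2k2 + 2k3 + k4).
x=-0.400000, w=1.570000:
  k1 = f(-0.400000, 1.570000) = 0.078600
  k2 = f(-0.175000, 1.587685) = -0.062186
  k3 = f(-0.175000, 1.556008) = -0.060285
  k4 = f(0.050000, 1.542872) = -0.089872
  w ← 1.570000 + (0.45/6)·(k1 + 2k2 + 2k3 + k4) = 1.550784
w(0.05) ≈ 1.5508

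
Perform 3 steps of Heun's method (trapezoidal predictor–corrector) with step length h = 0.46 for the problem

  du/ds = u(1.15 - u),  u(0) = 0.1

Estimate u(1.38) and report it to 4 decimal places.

0.3577

Heun: k1 = f(s_n, u_n); k2 = f(s_n + h, u_n + h·k1); u_{n+1} = u_n + (h/2)·(k1 + k2).
s=0.000000, u=0.100000:
  k1 = f(0.000000, 0.100000) = 0.105000
  k2 = f(0.460000, 0.148300) = 0.148552
  u ← 0.100000 + (0.46/2)·(0.105000 + 0.148552) = 0.158317
s=0.460000, u=0.158317:
  k1 = f(0.460000, 0.158317) = 0.157000
  k2 = f(0.920000, 0.230537) = 0.211970
  u ← 0.158317 + (0.46/2)·(0.157000 + 0.211970) = 0.243180
s=0.920000, u=0.243180:
  k1 = f(0.920000, 0.243180) = 0.220521
  k2 = f(1.380000, 0.344620) = 0.277550
  u ← 0.243180 + (0.46/2)·(0.220521 + 0.277550) = 0.357736
u(1.38) ≈ 0.3577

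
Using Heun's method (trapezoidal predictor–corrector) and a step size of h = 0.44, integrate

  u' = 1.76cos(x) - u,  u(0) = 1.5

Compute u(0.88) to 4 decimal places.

1.4625

Heun: k1 = f(x_n, u_n); k2 = f(x_n + h, u_n + h·k1); u_{n+1} = u_n + (h/2)·(k1 + k2).
x=0.000000, u=1.500000:
  k1 = f(0.000000, 1.500000) = 0.260000
  k2 = f(0.440000, 1.614400) = -0.022037
  u ← 1.500000 + (0.44/2)·(0.260000 + (-0.022037)) = 1.552352
x=0.440000, u=1.552352:
  k1 = f(0.440000, 1.552352) = 0.040011
  k2 = f(0.880000, 1.569957) = -0.448571
  u ← 1.552352 + (0.44/2)·(0.040011 + (-0.448571)) = 1.462469
u(0.88) ≈ 1.4625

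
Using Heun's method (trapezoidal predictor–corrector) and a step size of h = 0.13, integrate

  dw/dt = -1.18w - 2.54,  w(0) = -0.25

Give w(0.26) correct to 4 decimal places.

Heun: k1 = f(t_n, w_n); k2 = f(t_n + h, w_n + h·k1); w_{n+1} = w_n + (h/2)·(k1 + k2).
t=0.000000, w=-0.250000:
  k1 = f(0.000000, -0.250000) = -2.245000
  k2 = f(0.130000, -0.541850) = -1.900617
  w ← -0.250000 + (0.13/2)·(-2.245000 + (-1.900617)) = -0.519465
t=0.130000, w=-0.519465:
  k1 = f(0.130000, -0.519465) = -1.927031
  k2 = f(0.260000, -0.769979) = -1.631425
  w ← -0.519465 + (0.13/2)·(-1.927031 + (-1.631425)) = -0.750765
w(0.26) ≈ -0.7508

-0.7508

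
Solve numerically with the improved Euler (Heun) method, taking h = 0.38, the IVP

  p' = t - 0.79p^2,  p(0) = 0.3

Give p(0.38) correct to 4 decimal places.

Heun: k1 = f(t_n, p_n); k2 = f(t_n + h, p_n + h·k1); p_{n+1} = p_n + (h/2)·(k1 + k2).
t=0.000000, p=0.300000:
  k1 = f(0.000000, 0.300000) = -0.071100
  k2 = f(0.380000, 0.272982) = 0.321130
  p ← 0.300000 + (0.38/2)·(-0.071100 + 0.321130) = 0.347506
p(0.38) ≈ 0.3475

0.3475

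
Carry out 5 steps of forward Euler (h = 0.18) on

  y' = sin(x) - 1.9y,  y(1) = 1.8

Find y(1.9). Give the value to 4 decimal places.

0.6704

Euler: y_{n+1} = y_n + h·f(x_n, y_n).
x=1.000000, y=1.800000: f=-2.578529 → y ← 1.800000 + 0.18·(-2.578529) = 1.335865
x=1.180000, y=1.335865: f=-1.613537 → y ← 1.335865 + 0.18·(-1.613537) = 1.045428
x=1.360000, y=1.045428: f=-1.008449 → y ← 1.045428 + 0.18·(-1.008449) = 0.863907
x=1.540000, y=0.863907: f=-0.641898 → y ← 0.863907 + 0.18·(-0.641898) = 0.748366
x=1.720000, y=0.748366: f=-0.433005 → y ← 0.748366 + 0.18·(-0.433005) = 0.670425
y(1.9) ≈ 0.6704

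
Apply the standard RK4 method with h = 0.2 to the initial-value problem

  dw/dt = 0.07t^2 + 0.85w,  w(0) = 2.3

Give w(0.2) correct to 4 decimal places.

2.7264

RK4: k1 = f(t_n, w_n); k2 = f(t_n + h/2, w_n + (h/2)·k1); k3 = f(t_n + h/2, w_n + (h/2)·k2); k4 = f(t_n + h, w_n + h·k3); w_{n+1} = w_n + (h/6)·(k1 + 2k2 + 2k3 + k4).
t=0.000000, w=2.300000:
  k1 = f(0.000000, 2.300000) = 1.955000
  k2 = f(0.100000, 2.495500) = 2.121875
  k3 = f(0.100000, 2.512187) = 2.136059
  k4 = f(0.200000, 2.727212) = 2.320930
  w ← 2.300000 + (0.2/6)·(k1 + 2k2 + 2k3 + k4) = 2.726393
w(0.2) ≈ 2.7264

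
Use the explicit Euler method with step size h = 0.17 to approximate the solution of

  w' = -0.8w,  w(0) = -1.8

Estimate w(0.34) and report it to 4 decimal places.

Euler: w_{n+1} = w_n + h·f(t_n, w_n).
t=0.000000, w=-1.800000: f=1.440000 → w ← -1.800000 + 0.17·1.440000 = -1.555200
t=0.170000, w=-1.555200: f=1.244160 → w ← -1.555200 + 0.17·1.244160 = -1.343693
w(0.34) ≈ -1.3437

-1.3437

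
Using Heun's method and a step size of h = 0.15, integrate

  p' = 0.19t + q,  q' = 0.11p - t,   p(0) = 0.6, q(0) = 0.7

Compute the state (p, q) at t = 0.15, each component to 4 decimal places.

0.7079, 0.6995

Heun on (p,q): k1 = f(t_n, state_n); k2 = f(t_n + h, state_n + h·k1); state_{n+1} = state_n + (h/2)·(k1 + k2).
0.000000: (0.600000, 0.700000)
  k1 = (0.700000, 0.066000)
  predictor → (0.705000, 0.709900)
  k2 = (0.738400, -0.072450)
  → (0.707880, 0.699516)
(p(0.15), q(0.15)) ≈ (0.7079, 0.6995)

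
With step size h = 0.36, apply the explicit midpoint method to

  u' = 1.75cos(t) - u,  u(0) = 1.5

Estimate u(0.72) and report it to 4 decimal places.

Midpoint: k1 = f(t_n, u_n); k2 = f(t_n + h/2, u_n + (h/2)·k1); u_{n+1} = u_n + h·k2.
t=0.000000, u=1.500000:
  k1 = f(0.000000, 1.500000) = 0.250000
  k2 = f(0.180000, 1.545000) = 0.176726
  u ← 1.500000 + 0.36·0.176726 = 1.563622
t=0.360000, u=1.563622:
  k1 = f(0.360000, 1.563622) = 0.074198
  k2 = f(0.540000, 1.576977) = -0.075987
  u ← 1.563622 + 0.36·(-0.075987) = 1.536266
u(0.72) ≈ 1.5363

1.5363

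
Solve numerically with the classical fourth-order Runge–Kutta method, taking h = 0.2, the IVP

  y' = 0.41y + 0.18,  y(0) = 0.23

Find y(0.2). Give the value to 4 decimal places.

RK4: k1 = f(x_n, y_n); k2 = f(x_n + h/2, y_n + (h/2)·k1); k3 = f(x_n + h/2, y_n + (h/2)·k2); k4 = f(x_n + h, y_n + h·k3); y_{n+1} = y_n + (h/6)·(k1 + 2k2 + 2k3 + k4).
x=0.000000, y=0.230000:
  k1 = f(0.000000, 0.230000) = 0.274300
  k2 = f(0.100000, 0.257430) = 0.285546
  k3 = f(0.100000, 0.258555) = 0.286007
  k4 = f(0.200000, 0.287201) = 0.297753
  y ← 0.230000 + (0.2/6)·(k1 + 2k2 + 2k3 + k4) = 0.287172
y(0.2) ≈ 0.2872

0.2872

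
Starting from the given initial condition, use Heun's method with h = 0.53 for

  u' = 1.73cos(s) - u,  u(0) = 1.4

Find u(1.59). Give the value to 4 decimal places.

Heun: k1 = f(s_n, u_n); k2 = f(s_n + h, u_n + h·k1); u_{n+1} = u_n + (h/2)·(k1 + k2).
s=0.000000, u=1.400000:
  k1 = f(0.000000, 1.400000) = 0.330000
  k2 = f(0.530000, 1.574900) = -0.082244
  u ← 1.400000 + (0.53/2)·(0.330000 + (-0.082244)) = 1.465655
s=0.530000, u=1.465655:
  k1 = f(0.530000, 1.465655) = 0.027001
  k2 = f(1.060000, 1.479966) = -0.634217
  u ← 1.465655 + (0.53/2)·(0.027001 + (-0.634217)) = 1.304743
s=1.060000, u=1.304743:
  k1 = f(1.060000, 1.304743) = -0.458994
  k2 = f(1.590000, 1.061476) = -1.094696
  u ← 1.304743 + (0.53/2)·(-0.458994 + (-1.094696)) = 0.893015
u(1.59) ≈ 0.8930

0.8930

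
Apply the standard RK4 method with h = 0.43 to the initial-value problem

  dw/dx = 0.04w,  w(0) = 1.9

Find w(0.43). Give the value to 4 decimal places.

1.9330

RK4: k1 = f(x_n, w_n); k2 = f(x_n + h/2, w_n + (h/2)·k1); k3 = f(x_n + h/2, w_n + (h/2)·k2); k4 = f(x_n + h, w_n + h·k3); w_{n+1} = w_n + (h/6)·(k1 + 2k2 + 2k3 + k4).
x=0.000000, w=1.900000:
  k1 = f(0.000000, 1.900000) = 0.076000
  k2 = f(0.215000, 1.916340) = 0.076654
  k3 = f(0.215000, 1.916481) = 0.076659
  k4 = f(0.430000, 1.932963) = 0.077319
  w ← 1.900000 + (0.43/6)·(k1 + 2k2 + 2k3 + k4) = 1.932963
w(0.43) ≈ 1.9330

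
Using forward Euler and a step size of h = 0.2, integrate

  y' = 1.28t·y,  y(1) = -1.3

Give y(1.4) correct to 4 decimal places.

Euler: y_{n+1} = y_n + h·f(t_n, y_n).
t=1.000000, y=-1.300000: f=-1.664000 → y ← -1.300000 + 0.2·(-1.664000) = -1.632800
t=1.200000, y=-1.632800: f=-2.507981 → y ← -1.632800 + 0.2·(-2.507981) = -2.134396
y(1.4) ≈ -2.1344

-2.1344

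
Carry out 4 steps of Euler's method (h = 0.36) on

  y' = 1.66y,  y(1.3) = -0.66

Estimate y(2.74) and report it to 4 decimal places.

-4.2995

Euler: y_{n+1} = y_n + h·f(x_n, y_n).
x=1.300000, y=-0.660000: f=-1.095600 → y ← -0.660000 + 0.36·(-1.095600) = -1.054416
x=1.660000, y=-1.054416: f=-1.750331 → y ← -1.054416 + 0.36·(-1.750331) = -1.684535
x=2.020000, y=-1.684535: f=-2.796328 → y ← -1.684535 + 0.36·(-2.796328) = -2.691213
x=2.380000, y=-2.691213: f=-4.467414 → y ← -2.691213 + 0.36·(-4.467414) = -4.299482
y(2.74) ≈ -4.2995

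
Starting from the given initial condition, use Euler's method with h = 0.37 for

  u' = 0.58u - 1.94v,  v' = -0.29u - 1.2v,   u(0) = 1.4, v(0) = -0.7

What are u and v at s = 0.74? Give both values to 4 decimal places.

3.0628, -0.5363

Euler on (u,v): u_{n+1} = u_n + h·u', v_{n+1} = v_n + h·v'.
0.000000: (1.400000, -0.700000); f=(2.170000, 0.434000) → (2.202900, -0.539420)
0.370000: (2.202900, -0.539420); f=(2.324157, 0.008463) → (3.062838, -0.536289)
(u(0.74), v(0.74)) ≈ (3.0628, -0.5363)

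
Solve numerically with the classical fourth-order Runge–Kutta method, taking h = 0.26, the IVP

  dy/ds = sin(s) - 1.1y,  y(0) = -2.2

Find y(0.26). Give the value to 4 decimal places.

-1.6222

RK4: k1 = f(s_n, y_n); k2 = f(s_n + h/2, y_n + (h/2)·k1); k3 = f(s_n + h/2, y_n + (h/2)·k2); k4 = f(s_n + h, y_n + h·k3); y_{n+1} = y_n + (h/6)·(k1 + 2k2 + 2k3 + k4).
s=0.000000, y=-2.200000:
  k1 = f(0.000000, -2.200000) = 2.420000
  k2 = f(0.130000, -1.885400) = 2.203574
  k3 = f(0.130000, -1.913535) = 2.234523
  k4 = f(0.260000, -1.619024) = 2.038007
  y ← -2.200000 + (0.26/6)·(k1 + 2k2 + 2k3 + k4) = -1.622185
y(0.26) ≈ -1.6222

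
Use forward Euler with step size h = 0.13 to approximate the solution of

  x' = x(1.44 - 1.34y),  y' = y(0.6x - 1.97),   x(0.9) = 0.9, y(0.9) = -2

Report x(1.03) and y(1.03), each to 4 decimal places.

1.3820, -1.6282

Euler on (x,y): x_{n+1} = x_n + h·x', y_{n+1} = y_n + h·y'.
0.900000: (0.900000, -2.000000); f=(3.708000, 2.860000) → (1.382040, -1.628200)
(x(1.03), y(1.03)) ≈ (1.3820, -1.6282)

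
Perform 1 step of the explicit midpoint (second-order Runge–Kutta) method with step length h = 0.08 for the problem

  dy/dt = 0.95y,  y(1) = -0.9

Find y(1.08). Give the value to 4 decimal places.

Midpoint: k1 = f(t_n, y_n); k2 = f(t_n + h/2, y_n + (h/2)·k1); y_{n+1} = y_n + h·k2.
t=1.000000, y=-0.900000:
  k1 = f(1.000000, -0.900000) = -0.855000
  k2 = f(1.040000, -0.934200) = -0.887490
  y ← -0.900000 + 0.08·(-0.887490) = -0.970999
y(1.08) ≈ -0.9710

-0.9710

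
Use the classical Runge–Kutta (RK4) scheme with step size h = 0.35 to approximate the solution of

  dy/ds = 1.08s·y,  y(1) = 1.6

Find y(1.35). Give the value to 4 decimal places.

2.4944

RK4: k1 = f(s_n, y_n); k2 = f(s_n + h/2, y_n + (h/2)·k1); k3 = f(s_n + h/2, y_n + (h/2)·k2); k4 = f(s_n + h, y_n + h·k3); y_{n+1} = y_n + (h/6)·(k1 + 2k2 + 2k3 + k4).
s=1.000000, y=1.600000:
  k1 = f(1.000000, 1.600000) = 1.728000
  k2 = f(1.175000, 1.902400) = 2.414146
  k3 = f(1.175000, 2.022475) = 2.566521
  k4 = f(1.350000, 2.498282) = 3.642496
  y ← 1.600000 + (0.35/6)·(k1 + 2k2 + 2k3 + k4) = 2.494357
y(1.35) ≈ 2.4944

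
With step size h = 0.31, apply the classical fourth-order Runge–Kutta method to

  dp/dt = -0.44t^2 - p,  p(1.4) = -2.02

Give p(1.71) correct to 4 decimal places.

-1.7691

RK4: k1 = f(t_n, p_n); k2 = f(t_n + h/2, p_n + (h/2)·k1); k3 = f(t_n + h/2, p_n + (h/2)·k2); k4 = f(t_n + h, p_n + h·k3); p_{n+1} = p_n + (h/6)·(k1 + 2k2 + 2k3 + k4).
t=1.400000, p=-2.020000:
  k1 = f(1.400000, -2.020000) = 1.157600
  k2 = f(1.555000, -1.840572) = 0.776641
  k3 = f(1.555000, -1.899621) = 0.835690
  k4 = f(1.710000, -1.760936) = 0.474332
  p ← -2.020000 + (0.31/6)·(k1 + 2k2 + 2k3 + k4) = -1.769076
p(1.71) ≈ -1.7691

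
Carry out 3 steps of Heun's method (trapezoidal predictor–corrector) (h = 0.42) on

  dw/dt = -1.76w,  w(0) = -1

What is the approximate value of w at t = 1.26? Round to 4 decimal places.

-0.1523

Heun: k1 = f(t_n, w_n); k2 = f(t_n + h, w_n + h·k1); w_{n+1} = w_n + (h/2)·(k1 + k2).
t=0.000000, w=-1.000000:
  k1 = f(0.000000, -1.000000) = 1.760000
  k2 = f(0.420000, -0.260800) = 0.459008
  w ← -1.000000 + (0.42/2)·(1.760000 + 0.459008) = -0.534008
t=0.420000, w=-0.534008:
  k1 = f(0.420000, -0.534008) = 0.939855
  k2 = f(0.840000, -0.139269) = 0.245114
  w ← -0.534008 + (0.42/2)·(0.939855 + 0.245114) = -0.285165
t=0.840000, w=-0.285165:
  k1 = f(0.840000, -0.285165) = 0.501890
  k2 = f(1.260000, -0.074371) = 0.130893
  w ← -0.285165 + (0.42/2)·(0.501890 + 0.130893) = -0.152280
w(1.26) ≈ -0.1523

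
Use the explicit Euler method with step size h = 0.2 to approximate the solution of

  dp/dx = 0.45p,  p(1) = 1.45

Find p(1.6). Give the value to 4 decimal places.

1.8778

Euler: p_{n+1} = p_n + h·f(x_n, p_n).
x=1.000000, p=1.450000: f=0.652500 → p ← 1.450000 + 0.2·0.652500 = 1.580500
x=1.200000, p=1.580500: f=0.711225 → p ← 1.580500 + 0.2·0.711225 = 1.722745
x=1.400000, p=1.722745: f=0.775235 → p ← 1.722745 + 0.2·0.775235 = 1.877792
p(1.6) ≈ 1.8778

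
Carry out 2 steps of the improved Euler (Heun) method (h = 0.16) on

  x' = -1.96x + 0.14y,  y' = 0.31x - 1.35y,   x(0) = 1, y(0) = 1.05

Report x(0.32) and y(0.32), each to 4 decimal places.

0.5692, 0.7422

Heun on (x,y): k1 = f(t_n, state_n); k2 = f(t_n + h, state_n + h·k1); state_{n+1} = state_n + (h/2)·(k1 + k2).
0.000000: (1.000000, 1.050000)
  k1 = (-1.813000, -1.107500)
  predictor → (0.709920, 0.872800)
  k2 = (-1.269251, -0.958205)
  → (0.753420, 0.884744)
0.160000: (0.753420, 0.884744)
  k1 = (-1.352839, -0.960844)
  predictor → (0.536966, 0.731009)
  k2 = (-0.950112, -0.820402)
  → (0.569184, 0.742244)
(x(0.32), y(0.32)) ≈ (0.5692, 0.7422)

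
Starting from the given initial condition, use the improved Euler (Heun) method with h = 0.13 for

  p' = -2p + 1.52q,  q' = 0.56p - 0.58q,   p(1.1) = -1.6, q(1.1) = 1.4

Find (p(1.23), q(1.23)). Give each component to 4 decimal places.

Heun on (p,q): k1 = f(x_n, state_n); k2 = f(x_n + h, state_n + h·k1); state_{n+1} = state_n + (h/2)·(k1 + k2).
1.100000: (-1.600000, 1.400000)
  k1 = (5.328000, -1.708000)
  predictor → (-0.907360, 1.177960)
  k2 = (3.605219, -1.191338)
  → (-1.019341, 1.211543)
(p(1.23), q(1.23)) ≈ (-1.0193, 1.2115)

-1.0193, 1.2115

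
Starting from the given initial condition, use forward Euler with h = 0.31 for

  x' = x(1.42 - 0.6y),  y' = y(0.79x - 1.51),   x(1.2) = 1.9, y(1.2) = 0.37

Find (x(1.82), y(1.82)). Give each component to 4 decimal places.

Euler on (x,y): x_{n+1} = x_n + h·x', y_{n+1} = y_n + h·y'.
1.200000: (1.900000, 0.370000); f=(2.276200, -0.003330) → (2.605622, 0.368968)
1.510000: (2.605622, 0.368968); f=(3.123149, 0.202357) → (3.573798, 0.431698)
(x(1.82), y(1.82)) ≈ (3.5738, 0.4317)

3.5738, 0.4317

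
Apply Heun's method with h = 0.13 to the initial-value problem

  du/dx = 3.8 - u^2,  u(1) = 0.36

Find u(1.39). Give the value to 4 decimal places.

Heun: k1 = f(x_n, u_n); k2 = f(x_n + h, u_n + h·k1); u_{n+1} = u_n + (h/2)·(k1 + k2).
x=1.000000, u=0.360000:
  k1 = f(1.000000, 0.360000) = 3.670400
  k2 = f(1.130000, 0.837152) = 3.099177
  u ← 0.360000 + (0.13/2)·(3.670400 + 3.099177) = 0.800022
x=1.130000, u=0.800022:
  k1 = f(1.130000, 0.800022) = 3.159964
  k2 = f(1.260000, 1.210818) = 2.333920
  u ← 0.800022 + (0.13/2)·(3.159964 + 2.333920) = 1.157125
x=1.260000, u=1.157125:
  k1 = f(1.260000, 1.157125) = 2.461062
  k2 = f(1.390000, 1.477063) = 1.618285
  u ← 1.157125 + (0.13/2)·(2.461062 + 1.618285) = 1.422282
u(1.39) ≈ 1.4223

1.4223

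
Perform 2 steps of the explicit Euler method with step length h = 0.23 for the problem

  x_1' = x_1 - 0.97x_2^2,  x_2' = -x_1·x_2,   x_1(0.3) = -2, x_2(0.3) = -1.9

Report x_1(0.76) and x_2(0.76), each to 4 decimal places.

Euler on (x_1,x_2): x_1_{n+1} = x_1_n + h·x_1', x_2_{n+1} = x_2_n + h·x_2'.
0.300000: (-2.000000, -1.900000); f=(-5.501700, -3.800000) → (-3.265391, -2.774000)
0.530000: (-3.265391, -2.774000); f=(-10.729615, -9.058195) → (-5.733202, -4.857385)
(x_1(0.76), x_2(0.76)) ≈ (-5.7332, -4.8574)

-5.7332, -4.8574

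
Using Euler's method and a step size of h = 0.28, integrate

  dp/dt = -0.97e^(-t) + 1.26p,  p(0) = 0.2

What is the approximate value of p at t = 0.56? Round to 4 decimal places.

Euler: p_{n+1} = p_n + h·f(t_n, p_n).
t=0.000000, p=0.200000: f=-0.718000 → p ← 0.200000 + 0.28·(-0.718000) = -0.001040
t=0.280000, p=-0.001040: f=-0.734421 → p ← -0.001040 + 0.28·(-0.734421) = -0.206678
p(0.56) ≈ -0.2067

-0.2067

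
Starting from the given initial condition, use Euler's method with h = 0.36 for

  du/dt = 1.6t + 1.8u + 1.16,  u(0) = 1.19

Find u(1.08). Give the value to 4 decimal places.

Euler: u_{n+1} = u_n + h·f(t_n, u_n).
t=0.000000, u=1.190000: f=3.302000 → u ← 1.190000 + 0.36·3.302000 = 2.378720
t=0.360000, u=2.378720: f=6.017696 → u ← 2.378720 + 0.36·6.017696 = 4.545091
t=0.720000, u=4.545091: f=10.493163 → u ← 4.545091 + 0.36·10.493163 = 8.322629
u(1.08) ≈ 8.3226

8.3226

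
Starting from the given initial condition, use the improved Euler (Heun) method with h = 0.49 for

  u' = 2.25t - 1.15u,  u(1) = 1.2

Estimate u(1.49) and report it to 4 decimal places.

1.7763

Heun: k1 = f(t_n, u_n); k2 = f(t_n + h, u_n + h·k1); u_{n+1} = u_n + (h/2)·(k1 + k2).
t=1.000000, u=1.200000:
  k1 = f(1.000000, 1.200000) = 0.870000
  k2 = f(1.490000, 1.626300) = 1.482255
  u ← 1.200000 + (0.49/2)·(0.870000 + 1.482255) = 1.776302
u(1.49) ≈ 1.7763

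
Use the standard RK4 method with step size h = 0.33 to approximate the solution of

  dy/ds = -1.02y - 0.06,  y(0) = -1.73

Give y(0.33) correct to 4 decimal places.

RK4: k1 = f(s_n, y_n); k2 = f(s_n + h/2, y_n + (h/2)·k1); k3 = f(s_n + h/2, y_n + (h/2)·k2); k4 = f(s_n + h, y_n + h·k3); y_{n+1} = y_n + (h/6)·(k1 + 2k2 + 2k3 + k4).
s=0.000000, y=-1.730000:
  k1 = f(0.000000, -1.730000) = 1.704600
  k2 = f(0.165000, -1.448741) = 1.417716
  k3 = f(0.165000, -1.496077) = 1.465998
  k4 = f(0.330000, -1.246221) = 1.211145
  y ← -1.730000 + (0.33/6)·(k1 + 2k2 + 2k3 + k4) = -1.252425
y(0.33) ≈ -1.2524

-1.2524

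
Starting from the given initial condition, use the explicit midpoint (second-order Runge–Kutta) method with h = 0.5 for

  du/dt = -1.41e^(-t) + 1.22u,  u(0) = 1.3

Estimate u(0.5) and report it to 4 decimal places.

Midpoint: k1 = f(t_n, u_n); k2 = f(t_n + h/2, u_n + (h/2)·k1); u_{n+1} = u_n + h·k2.
t=0.000000, u=1.300000:
  k1 = f(0.000000, 1.300000) = 0.176000
  k2 = f(0.250000, 1.344000) = 0.541571
  u ← 1.300000 + 0.5·0.541571 = 1.570785
u(0.5) ≈ 1.5708

1.5708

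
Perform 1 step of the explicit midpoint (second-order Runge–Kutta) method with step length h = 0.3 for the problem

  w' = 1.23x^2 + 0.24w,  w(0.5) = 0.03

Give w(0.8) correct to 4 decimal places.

0.1915

Midpoint: k1 = f(x_n, w_n); k2 = f(x_n + h/2, w_n + (h/2)·k1); w_{n+1} = w_n + h·k2.
x=0.500000, w=0.030000:
  k1 = f(0.500000, 0.030000) = 0.314700
  k2 = f(0.650000, 0.077205) = 0.538204
  w ← 0.030000 + 0.3·0.538204 = 0.191461
w(0.8) ≈ 0.1915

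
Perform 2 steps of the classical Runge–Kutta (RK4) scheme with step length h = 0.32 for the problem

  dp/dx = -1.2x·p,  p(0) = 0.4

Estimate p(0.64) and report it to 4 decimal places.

0.3128

RK4: k1 = f(x_n, p_n); k2 = f(x_n + h/2, p_n + (h/2)·k1); k3 = f(x_n + h/2, p_n + (h/2)·k2); k4 = f(x_n + h, p_n + h·k3); p_{n+1} = p_n + (h/6)·(k1 + 2k2 + 2k3 + k4).
x=0.000000, p=0.400000:
  k1 = f(0.000000, 0.400000) = 0.000000
  k2 = f(0.160000, 0.400000) = -0.076800
  k3 = f(0.160000, 0.387712) = -0.074441
  k4 = f(0.320000, 0.376179) = -0.144453
  p ← 0.400000 + (0.32/6)·(k1 + 2k2 + 2k3 + k4) = 0.376164
x=0.320000, p=0.376164:
  k1 = f(0.320000, 0.376164) = -0.144447
  k2 = f(0.480000, 0.353052) = -0.203358
  k3 = f(0.480000, 0.343626) = -0.197929
  k4 = f(0.640000, 0.312826) = -0.240251
  p ← 0.376164 + (0.32/6)·(k1 + 2k2 + 2k3 + k4) = 0.312842
p(0.64) ≈ 0.3128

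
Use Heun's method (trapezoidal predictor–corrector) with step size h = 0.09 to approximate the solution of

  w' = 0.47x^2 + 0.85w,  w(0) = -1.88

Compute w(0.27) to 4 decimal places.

-2.3611

Heun: k1 = f(x_n, w_n); k2 = f(x_n + h, w_n + h·k1); w_{n+1} = w_n + (h/2)·(k1 + k2).
x=0.000000, w=-1.880000:
  k1 = f(0.000000, -1.880000) = -1.598000
  k2 = f(0.090000, -2.023820) = -1.716440
  w ← -1.880000 + (0.09/2)·(-1.598000 + (-1.716440)) = -2.029150
x=0.090000, w=-2.029150:
  k1 = f(0.090000, -2.029150) = -1.720970
  k2 = f(0.180000, -2.184037) = -1.841204
  w ← -2.029150 + (0.09/2)·(-1.720970 + (-1.841204)) = -2.189448
x=0.180000, w=-2.189448:
  k1 = f(0.180000, -2.189448) = -1.845802
  k2 = f(0.270000, -2.355570) = -1.967971
  w ← -2.189448 + (0.09/2)·(-1.845802 + (-1.967971)) = -2.361067
w(0.27) ≈ -2.3611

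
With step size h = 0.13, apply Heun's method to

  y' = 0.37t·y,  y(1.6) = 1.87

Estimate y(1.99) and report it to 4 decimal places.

2.4221

Heun: k1 = f(t_n, y_n); k2 = f(t_n + h, y_n + h·k1); y_{n+1} = y_n + (h/2)·(k1 + k2).
t=1.600000, y=1.870000:
  k1 = f(1.600000, 1.870000) = 1.107040
  k2 = f(1.730000, 2.013915) = 1.289107
  y ← 1.870000 + (0.13/2)·(1.107040 + 1.289107) = 2.025750
t=1.730000, y=2.025750:
  k1 = f(1.730000, 2.025750) = 1.296682
  k2 = f(1.860000, 2.194318) = 1.510130
  y ← 2.025750 + (0.13/2)·(1.296682 + 1.510130) = 2.208192
t=1.860000, y=2.208192:
  k1 = f(1.860000, 2.208192) = 1.519678
  k2 = f(1.990000, 2.405750) = 1.771354
  y ← 2.208192 + (0.13/2)·(1.519678 + 1.771354) = 2.422109
y(1.99) ≈ 2.4221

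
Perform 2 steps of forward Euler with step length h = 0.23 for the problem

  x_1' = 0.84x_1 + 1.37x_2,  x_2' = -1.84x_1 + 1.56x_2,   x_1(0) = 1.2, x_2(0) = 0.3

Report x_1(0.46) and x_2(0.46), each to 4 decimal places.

Euler on (x_1,x_2): x_1_{n+1} = x_1_n + h·x_1', x_2_{n+1} = x_2_n + h·x_2'.
0.000000: (1.200000, 0.300000); f=(1.419000, -1.740000) → (1.526370, -0.100200)
0.230000: (1.526370, -0.100200); f=(1.144877, -2.964833) → (1.789692, -0.782112)
(x_1(0.46), x_2(0.46)) ≈ (1.7897, -0.7821)

1.7897, -0.7821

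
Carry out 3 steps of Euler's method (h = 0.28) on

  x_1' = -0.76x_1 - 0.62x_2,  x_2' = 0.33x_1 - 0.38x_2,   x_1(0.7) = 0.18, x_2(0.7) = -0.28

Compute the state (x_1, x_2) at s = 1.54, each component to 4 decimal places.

0.1830, -0.1532

Euler on (x_1,x_2): x_1_{n+1} = x_1_n + h·x_1', x_2_{n+1} = x_2_n + h·x_2'.
0.700000: (0.180000, -0.280000); f=(0.036800, 0.165800) → (0.190304, -0.233576)
0.980000: (0.190304, -0.233576); f=(0.000186, 0.151559) → (0.190356, -0.191139)
1.260000: (0.190356, -0.191139); f=(-0.026164, 0.135450) → (0.183030, -0.153213)
(x_1(1.54), x_2(1.54)) ≈ (0.1830, -0.1532)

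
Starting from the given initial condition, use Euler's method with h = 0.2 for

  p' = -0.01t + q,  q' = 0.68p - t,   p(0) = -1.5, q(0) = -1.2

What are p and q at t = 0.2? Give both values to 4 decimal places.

Euler on (p,q): p_{n+1} = p_n + h·p', q_{n+1} = q_n + h·q'.
0.000000: (-1.500000, -1.200000); f=(-1.200000, -1.020000) → (-1.740000, -1.404000)
(p(0.2), q(0.2)) ≈ (-1.7400, -1.4040)

-1.7400, -1.4040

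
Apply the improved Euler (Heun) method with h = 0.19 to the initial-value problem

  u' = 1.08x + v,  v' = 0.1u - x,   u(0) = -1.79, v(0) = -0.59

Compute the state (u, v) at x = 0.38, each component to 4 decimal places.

-1.9564, -0.7339

Heun on (u,v): k1 = f(x_n, state_n); k2 = f(x_n + h, state_n + h·k1); state_{n+1} = state_n + (h/2)·(k1 + k2).
0.000000: (-1.790000, -0.590000)
  k1 = (-0.590000, -0.179000)
  predictor → (-1.902100, -0.624010)
  k2 = (-0.418810, -0.380210)
  → (-1.885837, -0.643125)
0.190000: (-1.885837, -0.643125)
  k1 = (-0.437925, -0.378584)
  predictor → (-1.969043, -0.715056)
  k2 = (-0.304656, -0.576904)
  → (-1.956382, -0.733896)
(u(0.38), v(0.38)) ≈ (-1.9564, -0.7339)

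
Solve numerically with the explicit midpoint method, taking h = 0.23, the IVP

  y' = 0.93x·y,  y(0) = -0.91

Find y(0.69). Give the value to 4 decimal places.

-1.1323

Midpoint: k1 = f(x_n, y_n); k2 = f(x_n + h/2, y_n + (h/2)·k1); y_{n+1} = y_n + h·k2.
x=0.000000, y=-0.910000:
  k1 = f(0.000000, -0.910000) = 0.000000
  k2 = f(0.115000, -0.910000) = -0.097325
  y ← -0.910000 + 0.23·(-0.097325) = -0.932385
x=0.230000, y=-0.932385:
  k1 = f(0.230000, -0.932385) = -0.199437
  k2 = f(0.345000, -0.955320) = -0.306514
  y ← -0.932385 + 0.23·(-0.306514) = -1.002883
x=0.460000, y=-1.002883:
  k1 = f(0.460000, -1.002883) = -0.429033
  k2 = f(0.575000, -1.052222) = -0.562676
  y ← -1.002883 + 0.23·(-0.562676) = -1.132298
y(0.69) ≈ -1.1323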